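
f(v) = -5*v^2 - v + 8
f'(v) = -10*v - 1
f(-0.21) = 7.99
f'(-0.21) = 1.10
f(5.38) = -142.10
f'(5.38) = -54.80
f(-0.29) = 7.87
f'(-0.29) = 1.90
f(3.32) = -50.43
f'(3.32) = -34.20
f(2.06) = -15.28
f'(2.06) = -21.60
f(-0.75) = 5.94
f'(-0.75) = 6.50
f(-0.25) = 7.94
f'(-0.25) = 1.50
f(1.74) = -8.88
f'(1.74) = -18.40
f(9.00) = -406.00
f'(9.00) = -91.00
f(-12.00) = -700.00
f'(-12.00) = 119.00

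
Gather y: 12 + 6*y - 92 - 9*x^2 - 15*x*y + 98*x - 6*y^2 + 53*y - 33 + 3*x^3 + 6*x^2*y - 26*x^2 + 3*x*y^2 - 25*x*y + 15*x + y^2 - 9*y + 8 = 3*x^3 - 35*x^2 + 113*x + y^2*(3*x - 5) + y*(6*x^2 - 40*x + 50) - 105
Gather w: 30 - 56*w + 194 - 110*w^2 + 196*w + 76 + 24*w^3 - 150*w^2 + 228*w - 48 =24*w^3 - 260*w^2 + 368*w + 252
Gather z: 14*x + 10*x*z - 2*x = 10*x*z + 12*x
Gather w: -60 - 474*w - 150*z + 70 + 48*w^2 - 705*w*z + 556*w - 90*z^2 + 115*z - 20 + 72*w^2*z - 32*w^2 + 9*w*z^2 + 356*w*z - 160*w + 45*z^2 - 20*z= w^2*(72*z + 16) + w*(9*z^2 - 349*z - 78) - 45*z^2 - 55*z - 10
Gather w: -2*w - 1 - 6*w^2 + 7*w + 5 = -6*w^2 + 5*w + 4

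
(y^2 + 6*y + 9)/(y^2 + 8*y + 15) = (y + 3)/(y + 5)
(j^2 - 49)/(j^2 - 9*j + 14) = (j + 7)/(j - 2)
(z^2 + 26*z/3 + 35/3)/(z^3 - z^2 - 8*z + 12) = (z^2 + 26*z/3 + 35/3)/(z^3 - z^2 - 8*z + 12)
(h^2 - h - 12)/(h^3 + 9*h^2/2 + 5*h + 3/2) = 2*(h - 4)/(2*h^2 + 3*h + 1)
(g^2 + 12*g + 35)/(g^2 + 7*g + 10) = (g + 7)/(g + 2)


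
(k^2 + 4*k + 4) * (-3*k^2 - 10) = -3*k^4 - 12*k^3 - 22*k^2 - 40*k - 40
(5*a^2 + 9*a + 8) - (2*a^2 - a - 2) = 3*a^2 + 10*a + 10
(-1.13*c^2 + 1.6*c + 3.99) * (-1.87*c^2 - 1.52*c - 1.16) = 2.1131*c^4 - 1.2744*c^3 - 8.5825*c^2 - 7.9208*c - 4.6284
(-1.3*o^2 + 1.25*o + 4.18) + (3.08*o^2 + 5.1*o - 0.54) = 1.78*o^2 + 6.35*o + 3.64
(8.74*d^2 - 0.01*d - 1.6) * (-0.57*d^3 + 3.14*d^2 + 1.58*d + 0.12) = -4.9818*d^5 + 27.4493*d^4 + 14.6898*d^3 - 3.991*d^2 - 2.5292*d - 0.192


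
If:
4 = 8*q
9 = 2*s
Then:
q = 1/2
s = 9/2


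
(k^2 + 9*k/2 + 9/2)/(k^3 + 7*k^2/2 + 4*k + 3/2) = (k + 3)/(k^2 + 2*k + 1)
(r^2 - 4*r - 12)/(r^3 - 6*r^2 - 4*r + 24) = 1/(r - 2)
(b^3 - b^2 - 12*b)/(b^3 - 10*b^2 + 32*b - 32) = b*(b + 3)/(b^2 - 6*b + 8)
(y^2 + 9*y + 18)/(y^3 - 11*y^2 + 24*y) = (y^2 + 9*y + 18)/(y*(y^2 - 11*y + 24))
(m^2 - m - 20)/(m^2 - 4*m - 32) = (m - 5)/(m - 8)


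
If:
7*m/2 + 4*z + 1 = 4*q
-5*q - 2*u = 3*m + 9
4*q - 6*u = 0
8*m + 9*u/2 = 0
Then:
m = 81/125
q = -216/125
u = -144/125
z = -509/200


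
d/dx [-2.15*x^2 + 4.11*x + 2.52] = 4.11 - 4.3*x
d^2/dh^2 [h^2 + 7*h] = 2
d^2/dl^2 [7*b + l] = 0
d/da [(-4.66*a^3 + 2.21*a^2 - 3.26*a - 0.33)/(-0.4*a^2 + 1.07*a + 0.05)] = (1.864*a^4 - 9.9724*a^3 + 0.361700000000001*a^2 - 0.0430000000000001*a + 0.1901)/(0.16*a^4 - 0.856*a^3 + 1.1049*a^2 + 0.107*a + 0.0025)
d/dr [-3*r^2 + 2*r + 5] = 2 - 6*r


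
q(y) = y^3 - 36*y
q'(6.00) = 72.00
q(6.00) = 0.00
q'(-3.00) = -9.00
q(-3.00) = 81.00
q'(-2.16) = -22.00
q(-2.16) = 67.68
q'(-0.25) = -35.81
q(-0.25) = 8.98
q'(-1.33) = -30.69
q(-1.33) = 45.53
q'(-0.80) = -34.08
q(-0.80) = 28.29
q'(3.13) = -6.61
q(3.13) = -82.02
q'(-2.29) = -20.27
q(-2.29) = 70.43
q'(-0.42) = -35.47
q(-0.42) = 15.05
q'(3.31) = -3.13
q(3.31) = -82.90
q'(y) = 3*y^2 - 36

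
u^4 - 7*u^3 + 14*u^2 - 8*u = u*(u - 4)*(u - 2)*(u - 1)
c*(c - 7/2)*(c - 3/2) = c^3 - 5*c^2 + 21*c/4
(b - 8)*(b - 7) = b^2 - 15*b + 56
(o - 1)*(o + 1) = o^2 - 1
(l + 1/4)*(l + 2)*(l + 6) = l^3 + 33*l^2/4 + 14*l + 3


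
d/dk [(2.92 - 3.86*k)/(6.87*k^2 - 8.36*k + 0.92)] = (26.5182*k^2 - 40.1208*k + 20.86)/(47.1969*k^4 - 114.8664*k^3 + 82.5304*k^2 - 15.3824*k + 0.8464)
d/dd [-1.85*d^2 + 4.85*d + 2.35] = 4.85 - 3.7*d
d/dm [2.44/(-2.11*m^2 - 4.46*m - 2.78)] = (10.2968*m + 10.8824)/(2.11*m^2 + 4.46*m + 2.78)^2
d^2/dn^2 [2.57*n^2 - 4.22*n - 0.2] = 5.14000000000000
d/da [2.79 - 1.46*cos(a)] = 1.46*sin(a)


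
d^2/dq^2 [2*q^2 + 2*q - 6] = 4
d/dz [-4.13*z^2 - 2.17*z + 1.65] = -8.26*z - 2.17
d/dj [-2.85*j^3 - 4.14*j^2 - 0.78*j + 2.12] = -8.55*j^2 - 8.28*j - 0.78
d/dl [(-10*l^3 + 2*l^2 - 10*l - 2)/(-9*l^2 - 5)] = 2*(45*l^4 + 30*l^2 - 28*l + 25)/(81*l^4 + 90*l^2 + 25)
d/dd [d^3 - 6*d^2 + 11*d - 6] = 3*d^2 - 12*d + 11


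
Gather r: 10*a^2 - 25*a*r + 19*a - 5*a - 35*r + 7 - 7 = 10*a^2 + 14*a + r*(-25*a - 35)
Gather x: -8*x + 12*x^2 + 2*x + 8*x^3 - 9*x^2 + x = 8*x^3 + 3*x^2 - 5*x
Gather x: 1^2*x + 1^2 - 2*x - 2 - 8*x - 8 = -9*x - 9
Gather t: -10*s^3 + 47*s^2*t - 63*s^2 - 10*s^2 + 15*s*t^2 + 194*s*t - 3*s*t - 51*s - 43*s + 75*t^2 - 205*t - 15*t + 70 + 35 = -10*s^3 - 73*s^2 - 94*s + t^2*(15*s + 75) + t*(47*s^2 + 191*s - 220) + 105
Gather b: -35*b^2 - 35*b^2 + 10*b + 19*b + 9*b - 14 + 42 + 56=-70*b^2 + 38*b + 84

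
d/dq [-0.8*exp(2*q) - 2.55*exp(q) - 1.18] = (-1.6*exp(q) - 2.55)*exp(q)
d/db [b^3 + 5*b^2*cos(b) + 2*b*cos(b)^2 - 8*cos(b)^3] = -5*b^2*sin(b) + 3*b^2 - 2*b*sin(2*b) + 10*b*cos(b) + 24*sin(b)*cos(b)^2 + 2*cos(b)^2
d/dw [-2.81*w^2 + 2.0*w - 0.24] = 2.0 - 5.62*w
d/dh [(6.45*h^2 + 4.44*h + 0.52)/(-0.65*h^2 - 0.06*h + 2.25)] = (2.499*h^2 + 29.701*h + 10.0212)/(0.4225*h^4 + 0.078*h^3 - 2.9214*h^2 - 0.27*h + 5.0625)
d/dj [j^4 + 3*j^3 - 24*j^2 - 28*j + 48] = 4*j^3 + 9*j^2 - 48*j - 28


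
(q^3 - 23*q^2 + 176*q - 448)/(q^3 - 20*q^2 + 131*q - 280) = (q - 8)/(q - 5)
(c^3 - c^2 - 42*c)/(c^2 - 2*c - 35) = c*(c + 6)/(c + 5)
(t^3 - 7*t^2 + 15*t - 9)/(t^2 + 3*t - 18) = (t^2 - 4*t + 3)/(t + 6)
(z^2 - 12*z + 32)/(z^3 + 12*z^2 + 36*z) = (z^2 - 12*z + 32)/(z*(z^2 + 12*z + 36))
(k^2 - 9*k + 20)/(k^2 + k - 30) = (k - 4)/(k + 6)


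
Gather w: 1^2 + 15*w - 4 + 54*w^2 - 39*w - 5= 54*w^2 - 24*w - 8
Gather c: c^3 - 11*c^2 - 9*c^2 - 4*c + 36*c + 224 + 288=c^3 - 20*c^2 + 32*c + 512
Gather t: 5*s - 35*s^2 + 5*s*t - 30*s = -35*s^2 + 5*s*t - 25*s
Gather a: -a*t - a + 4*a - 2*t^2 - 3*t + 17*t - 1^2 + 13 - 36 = a*(3 - t) - 2*t^2 + 14*t - 24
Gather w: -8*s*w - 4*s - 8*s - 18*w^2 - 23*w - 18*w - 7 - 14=-12*s - 18*w^2 + w*(-8*s - 41) - 21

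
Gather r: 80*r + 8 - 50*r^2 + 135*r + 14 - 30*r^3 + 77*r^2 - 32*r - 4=-30*r^3 + 27*r^2 + 183*r + 18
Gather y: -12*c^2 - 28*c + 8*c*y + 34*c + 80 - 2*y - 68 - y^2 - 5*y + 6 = -12*c^2 + 6*c - y^2 + y*(8*c - 7) + 18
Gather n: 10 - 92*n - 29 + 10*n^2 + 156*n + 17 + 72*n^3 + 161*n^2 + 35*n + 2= 72*n^3 + 171*n^2 + 99*n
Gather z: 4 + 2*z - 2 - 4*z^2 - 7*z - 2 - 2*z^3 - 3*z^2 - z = -2*z^3 - 7*z^2 - 6*z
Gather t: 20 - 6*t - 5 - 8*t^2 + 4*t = -8*t^2 - 2*t + 15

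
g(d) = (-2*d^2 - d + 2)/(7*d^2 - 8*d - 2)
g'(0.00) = 4.50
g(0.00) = -1.00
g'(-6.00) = 0.01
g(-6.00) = -0.21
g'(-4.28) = 0.02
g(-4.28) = -0.19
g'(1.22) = 15.47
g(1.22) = 1.64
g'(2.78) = 0.16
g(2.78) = -0.54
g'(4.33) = 0.04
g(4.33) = -0.42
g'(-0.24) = 230.95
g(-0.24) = 6.57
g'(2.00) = 0.70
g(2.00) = -0.80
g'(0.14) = 1.76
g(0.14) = -0.61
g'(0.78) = 1.03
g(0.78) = -0.00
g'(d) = (8 - 14*d)*(-2*d^2 - d + 2)/(7*d^2 - 8*d - 2)^2 + (-4*d - 1)/(7*d^2 - 8*d - 2) = (23*d^2 - 20*d + 18)/(49*d^4 - 112*d^3 + 36*d^2 + 32*d + 4)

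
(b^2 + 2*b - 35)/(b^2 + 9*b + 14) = (b - 5)/(b + 2)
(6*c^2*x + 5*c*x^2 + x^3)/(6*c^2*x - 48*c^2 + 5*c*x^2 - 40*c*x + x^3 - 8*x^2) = x/(x - 8)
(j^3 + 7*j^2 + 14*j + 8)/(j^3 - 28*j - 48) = (j + 1)/(j - 6)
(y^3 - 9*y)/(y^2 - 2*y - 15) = y*(y - 3)/(y - 5)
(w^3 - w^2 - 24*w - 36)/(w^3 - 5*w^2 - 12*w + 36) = (w + 2)/(w - 2)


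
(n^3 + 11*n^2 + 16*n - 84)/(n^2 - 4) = (n^2 + 13*n + 42)/(n + 2)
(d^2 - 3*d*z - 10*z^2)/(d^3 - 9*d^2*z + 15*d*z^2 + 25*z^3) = (-d - 2*z)/(-d^2 + 4*d*z + 5*z^2)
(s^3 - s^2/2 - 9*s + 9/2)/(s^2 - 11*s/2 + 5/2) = (s^2 - 9)/(s - 5)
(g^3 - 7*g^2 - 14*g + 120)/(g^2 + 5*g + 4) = (g^2 - 11*g + 30)/(g + 1)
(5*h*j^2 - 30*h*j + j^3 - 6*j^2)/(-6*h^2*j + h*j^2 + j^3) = (5*h*j - 30*h + j^2 - 6*j)/(-6*h^2 + h*j + j^2)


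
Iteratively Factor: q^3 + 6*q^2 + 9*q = (q)*(q^2 + 6*q + 9) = q*(q + 3)*(q + 3)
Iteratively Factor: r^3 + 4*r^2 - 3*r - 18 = (r + 3)*(r^2 + r - 6) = (r + 3)^2*(r - 2)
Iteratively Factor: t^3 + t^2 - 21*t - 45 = (t + 3)*(t^2 - 2*t - 15) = (t + 3)^2*(t - 5)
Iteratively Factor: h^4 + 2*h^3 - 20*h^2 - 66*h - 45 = (h + 3)*(h^3 - h^2 - 17*h - 15) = (h - 5)*(h + 3)*(h^2 + 4*h + 3) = (h - 5)*(h + 3)^2*(h + 1)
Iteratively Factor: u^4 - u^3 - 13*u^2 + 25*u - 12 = (u - 1)*(u^3 - 13*u + 12) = (u - 1)*(u + 4)*(u^2 - 4*u + 3) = (u - 3)*(u - 1)*(u + 4)*(u - 1)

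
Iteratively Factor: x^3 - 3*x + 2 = (x - 1)*(x^2 + x - 2) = (x - 1)*(x + 2)*(x - 1)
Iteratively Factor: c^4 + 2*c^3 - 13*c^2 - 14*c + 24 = (c - 3)*(c^3 + 5*c^2 + 2*c - 8) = (c - 3)*(c + 2)*(c^2 + 3*c - 4) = (c - 3)*(c + 2)*(c + 4)*(c - 1)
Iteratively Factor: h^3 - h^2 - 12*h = (h - 4)*(h^2 + 3*h) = (h - 4)*(h + 3)*(h)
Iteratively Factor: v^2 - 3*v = (v - 3)*(v)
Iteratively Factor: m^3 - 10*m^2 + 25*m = (m)*(m^2 - 10*m + 25) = m*(m - 5)*(m - 5)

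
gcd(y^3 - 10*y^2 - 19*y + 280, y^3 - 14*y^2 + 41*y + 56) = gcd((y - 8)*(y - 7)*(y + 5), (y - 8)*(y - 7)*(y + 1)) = y^2 - 15*y + 56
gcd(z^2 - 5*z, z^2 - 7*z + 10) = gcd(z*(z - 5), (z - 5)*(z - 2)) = z - 5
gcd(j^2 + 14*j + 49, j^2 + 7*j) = j + 7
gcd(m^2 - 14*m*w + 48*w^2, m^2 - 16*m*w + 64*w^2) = -m + 8*w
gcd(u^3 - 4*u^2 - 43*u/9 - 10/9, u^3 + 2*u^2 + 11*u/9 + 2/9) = u^2 + u + 2/9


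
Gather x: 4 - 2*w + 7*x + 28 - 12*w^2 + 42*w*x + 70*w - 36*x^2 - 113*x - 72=-12*w^2 + 68*w - 36*x^2 + x*(42*w - 106) - 40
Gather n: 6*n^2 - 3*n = 6*n^2 - 3*n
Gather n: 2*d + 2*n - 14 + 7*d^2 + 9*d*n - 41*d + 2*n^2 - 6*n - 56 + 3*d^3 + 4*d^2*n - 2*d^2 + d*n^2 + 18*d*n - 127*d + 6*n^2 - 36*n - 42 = 3*d^3 + 5*d^2 - 166*d + n^2*(d + 8) + n*(4*d^2 + 27*d - 40) - 112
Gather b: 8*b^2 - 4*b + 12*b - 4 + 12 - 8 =8*b^2 + 8*b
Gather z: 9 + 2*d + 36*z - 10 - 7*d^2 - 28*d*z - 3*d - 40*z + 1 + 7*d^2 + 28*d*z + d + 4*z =0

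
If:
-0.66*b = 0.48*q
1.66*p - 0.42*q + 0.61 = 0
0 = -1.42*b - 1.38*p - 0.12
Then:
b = 0.41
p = -0.51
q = -0.57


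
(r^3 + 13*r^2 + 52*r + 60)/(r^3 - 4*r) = (r^2 + 11*r + 30)/(r*(r - 2))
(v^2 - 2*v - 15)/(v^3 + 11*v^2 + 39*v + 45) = (v - 5)/(v^2 + 8*v + 15)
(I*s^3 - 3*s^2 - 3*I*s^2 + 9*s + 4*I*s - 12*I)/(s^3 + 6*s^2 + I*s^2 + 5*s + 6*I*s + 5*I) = (I*s^3 - 3*s^2*(1 + I) + s*(9 + 4*I) - 12*I)/(s^3 + s^2*(6 + I) + s*(5 + 6*I) + 5*I)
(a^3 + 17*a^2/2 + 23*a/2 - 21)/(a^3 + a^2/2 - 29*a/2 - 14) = (a^2 + 5*a - 6)/(a^2 - 3*a - 4)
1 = 1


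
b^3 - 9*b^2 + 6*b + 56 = (b - 7)*(b - 4)*(b + 2)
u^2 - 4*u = u*(u - 4)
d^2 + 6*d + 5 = (d + 1)*(d + 5)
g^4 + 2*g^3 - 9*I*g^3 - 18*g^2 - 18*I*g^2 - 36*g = g*(g + 2)*(g - 6*I)*(g - 3*I)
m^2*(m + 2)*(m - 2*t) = m^4 - 2*m^3*t + 2*m^3 - 4*m^2*t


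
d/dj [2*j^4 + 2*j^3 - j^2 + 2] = 2*j*(4*j^2 + 3*j - 1)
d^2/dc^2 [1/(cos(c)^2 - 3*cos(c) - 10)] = (4*sin(c)^4 - 51*sin(c)^2 - 75*cos(c)/4 - 9*cos(3*c)/4 + 9)/(sin(c)^2 + 3*cos(c) + 9)^3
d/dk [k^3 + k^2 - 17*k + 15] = 3*k^2 + 2*k - 17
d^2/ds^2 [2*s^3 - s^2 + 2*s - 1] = 12*s - 2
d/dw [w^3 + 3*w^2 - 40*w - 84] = 3*w^2 + 6*w - 40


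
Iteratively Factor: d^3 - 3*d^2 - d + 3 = (d - 1)*(d^2 - 2*d - 3) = (d - 3)*(d - 1)*(d + 1)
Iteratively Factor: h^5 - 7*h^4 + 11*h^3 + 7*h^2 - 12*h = (h - 3)*(h^4 - 4*h^3 - h^2 + 4*h) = (h - 3)*(h - 1)*(h^3 - 3*h^2 - 4*h) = (h - 4)*(h - 3)*(h - 1)*(h^2 + h) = h*(h - 4)*(h - 3)*(h - 1)*(h + 1)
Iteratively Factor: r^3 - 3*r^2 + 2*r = (r - 1)*(r^2 - 2*r) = r*(r - 1)*(r - 2)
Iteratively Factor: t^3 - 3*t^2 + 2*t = (t - 1)*(t^2 - 2*t) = t*(t - 1)*(t - 2)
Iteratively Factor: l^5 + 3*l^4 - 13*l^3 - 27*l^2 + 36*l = (l + 3)*(l^4 - 13*l^2 + 12*l) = (l + 3)*(l + 4)*(l^3 - 4*l^2 + 3*l) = l*(l + 3)*(l + 4)*(l^2 - 4*l + 3) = l*(l - 1)*(l + 3)*(l + 4)*(l - 3)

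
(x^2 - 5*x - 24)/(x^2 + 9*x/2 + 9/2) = 2*(x - 8)/(2*x + 3)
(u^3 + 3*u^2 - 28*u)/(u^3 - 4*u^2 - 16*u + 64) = u*(u + 7)/(u^2 - 16)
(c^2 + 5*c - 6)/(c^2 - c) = (c + 6)/c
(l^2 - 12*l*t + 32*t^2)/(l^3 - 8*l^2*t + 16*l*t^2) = (-l + 8*t)/(l*(-l + 4*t))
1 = 1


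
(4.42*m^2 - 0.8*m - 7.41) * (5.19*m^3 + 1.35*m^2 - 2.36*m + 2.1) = 22.9398*m^5 + 1.815*m^4 - 49.9691*m^3 + 1.1665*m^2 + 15.8076*m - 15.561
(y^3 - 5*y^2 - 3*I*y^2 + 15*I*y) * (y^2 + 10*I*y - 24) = y^5 - 5*y^4 + 7*I*y^4 + 6*y^3 - 35*I*y^3 - 30*y^2 + 72*I*y^2 - 360*I*y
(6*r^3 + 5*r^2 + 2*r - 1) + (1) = 6*r^3 + 5*r^2 + 2*r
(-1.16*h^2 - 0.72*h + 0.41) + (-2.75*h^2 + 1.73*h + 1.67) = -3.91*h^2 + 1.01*h + 2.08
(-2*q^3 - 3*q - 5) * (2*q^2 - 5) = -4*q^5 + 4*q^3 - 10*q^2 + 15*q + 25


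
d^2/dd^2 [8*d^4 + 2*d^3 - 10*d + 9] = 12*d*(8*d + 1)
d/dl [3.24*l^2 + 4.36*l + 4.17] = 6.48*l + 4.36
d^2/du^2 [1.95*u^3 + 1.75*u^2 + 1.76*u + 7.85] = 11.7*u + 3.5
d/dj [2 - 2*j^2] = -4*j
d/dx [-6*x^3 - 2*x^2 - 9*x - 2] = -18*x^2 - 4*x - 9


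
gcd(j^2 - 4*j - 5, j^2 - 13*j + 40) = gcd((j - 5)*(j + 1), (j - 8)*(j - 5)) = j - 5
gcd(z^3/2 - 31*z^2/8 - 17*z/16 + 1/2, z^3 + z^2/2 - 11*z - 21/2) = 1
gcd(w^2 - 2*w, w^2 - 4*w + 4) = w - 2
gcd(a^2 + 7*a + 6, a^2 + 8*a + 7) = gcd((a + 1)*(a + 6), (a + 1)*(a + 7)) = a + 1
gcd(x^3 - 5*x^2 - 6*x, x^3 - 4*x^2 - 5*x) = x^2 + x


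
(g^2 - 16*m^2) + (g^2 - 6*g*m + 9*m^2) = 2*g^2 - 6*g*m - 7*m^2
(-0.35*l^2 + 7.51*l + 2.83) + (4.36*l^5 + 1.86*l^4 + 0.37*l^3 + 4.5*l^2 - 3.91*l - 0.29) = 4.36*l^5 + 1.86*l^4 + 0.37*l^3 + 4.15*l^2 + 3.6*l + 2.54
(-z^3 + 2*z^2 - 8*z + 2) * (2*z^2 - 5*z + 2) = -2*z^5 + 9*z^4 - 28*z^3 + 48*z^2 - 26*z + 4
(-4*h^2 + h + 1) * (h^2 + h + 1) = -4*h^4 - 3*h^3 - 2*h^2 + 2*h + 1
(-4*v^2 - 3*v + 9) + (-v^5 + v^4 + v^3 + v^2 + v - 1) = -v^5 + v^4 + v^3 - 3*v^2 - 2*v + 8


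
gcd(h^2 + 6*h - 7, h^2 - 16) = 1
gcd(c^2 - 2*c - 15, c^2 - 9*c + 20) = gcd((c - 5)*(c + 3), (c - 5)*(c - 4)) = c - 5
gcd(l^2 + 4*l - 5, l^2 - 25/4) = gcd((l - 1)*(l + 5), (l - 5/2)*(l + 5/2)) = 1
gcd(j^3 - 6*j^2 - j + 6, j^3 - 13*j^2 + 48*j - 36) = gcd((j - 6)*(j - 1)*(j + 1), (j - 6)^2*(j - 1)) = j^2 - 7*j + 6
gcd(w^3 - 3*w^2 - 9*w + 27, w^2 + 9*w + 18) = w + 3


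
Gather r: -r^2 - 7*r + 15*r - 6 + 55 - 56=-r^2 + 8*r - 7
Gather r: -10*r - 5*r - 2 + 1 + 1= -15*r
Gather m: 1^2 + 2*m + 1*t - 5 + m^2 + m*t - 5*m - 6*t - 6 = m^2 + m*(t - 3) - 5*t - 10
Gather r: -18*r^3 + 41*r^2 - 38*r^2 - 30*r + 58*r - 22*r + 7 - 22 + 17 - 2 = -18*r^3 + 3*r^2 + 6*r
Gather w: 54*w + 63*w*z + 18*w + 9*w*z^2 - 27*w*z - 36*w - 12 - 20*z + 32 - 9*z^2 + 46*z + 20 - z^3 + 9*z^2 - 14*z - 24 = w*(9*z^2 + 36*z + 36) - z^3 + 12*z + 16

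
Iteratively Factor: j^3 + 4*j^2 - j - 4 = (j + 1)*(j^2 + 3*j - 4) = (j + 1)*(j + 4)*(j - 1)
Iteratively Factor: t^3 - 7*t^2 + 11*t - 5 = (t - 1)*(t^2 - 6*t + 5) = (t - 1)^2*(t - 5)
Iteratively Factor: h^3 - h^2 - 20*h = (h - 5)*(h^2 + 4*h) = h*(h - 5)*(h + 4)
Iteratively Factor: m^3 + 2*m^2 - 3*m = (m + 3)*(m^2 - m) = (m - 1)*(m + 3)*(m)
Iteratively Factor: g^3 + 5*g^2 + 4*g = (g + 1)*(g^2 + 4*g) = g*(g + 1)*(g + 4)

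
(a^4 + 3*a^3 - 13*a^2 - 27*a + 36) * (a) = a^5 + 3*a^4 - 13*a^3 - 27*a^2 + 36*a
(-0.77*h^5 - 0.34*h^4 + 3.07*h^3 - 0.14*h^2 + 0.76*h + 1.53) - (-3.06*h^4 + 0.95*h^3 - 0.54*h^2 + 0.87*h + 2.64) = -0.77*h^5 + 2.72*h^4 + 2.12*h^3 + 0.4*h^2 - 0.11*h - 1.11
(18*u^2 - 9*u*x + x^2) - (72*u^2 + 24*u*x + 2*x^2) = -54*u^2 - 33*u*x - x^2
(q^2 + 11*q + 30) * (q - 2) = q^3 + 9*q^2 + 8*q - 60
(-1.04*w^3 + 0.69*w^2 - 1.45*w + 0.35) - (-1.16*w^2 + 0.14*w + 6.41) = -1.04*w^3 + 1.85*w^2 - 1.59*w - 6.06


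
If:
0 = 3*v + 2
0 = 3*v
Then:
No Solution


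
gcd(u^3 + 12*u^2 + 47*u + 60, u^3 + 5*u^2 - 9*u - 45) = u^2 + 8*u + 15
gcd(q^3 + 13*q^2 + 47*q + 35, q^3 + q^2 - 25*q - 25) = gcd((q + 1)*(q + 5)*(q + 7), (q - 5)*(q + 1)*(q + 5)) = q^2 + 6*q + 5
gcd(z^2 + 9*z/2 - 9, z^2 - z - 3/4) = z - 3/2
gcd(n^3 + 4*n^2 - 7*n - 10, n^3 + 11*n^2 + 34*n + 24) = n + 1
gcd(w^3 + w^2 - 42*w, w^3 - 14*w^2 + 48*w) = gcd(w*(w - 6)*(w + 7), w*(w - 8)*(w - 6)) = w^2 - 6*w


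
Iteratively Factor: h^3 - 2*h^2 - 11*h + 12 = (h + 3)*(h^2 - 5*h + 4) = (h - 1)*(h + 3)*(h - 4)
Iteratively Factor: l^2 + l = (l + 1)*(l)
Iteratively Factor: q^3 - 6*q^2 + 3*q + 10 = (q + 1)*(q^2 - 7*q + 10) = (q - 5)*(q + 1)*(q - 2)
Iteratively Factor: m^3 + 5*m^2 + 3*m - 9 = (m + 3)*(m^2 + 2*m - 3) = (m - 1)*(m + 3)*(m + 3)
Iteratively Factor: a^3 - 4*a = (a + 2)*(a^2 - 2*a) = (a - 2)*(a + 2)*(a)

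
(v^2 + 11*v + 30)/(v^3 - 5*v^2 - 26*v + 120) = (v + 6)/(v^2 - 10*v + 24)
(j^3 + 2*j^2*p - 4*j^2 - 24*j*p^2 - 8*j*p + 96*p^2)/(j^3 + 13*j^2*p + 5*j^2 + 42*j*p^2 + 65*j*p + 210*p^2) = (j^2 - 4*j*p - 4*j + 16*p)/(j^2 + 7*j*p + 5*j + 35*p)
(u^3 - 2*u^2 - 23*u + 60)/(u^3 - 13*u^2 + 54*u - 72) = (u + 5)/(u - 6)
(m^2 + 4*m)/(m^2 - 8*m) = (m + 4)/(m - 8)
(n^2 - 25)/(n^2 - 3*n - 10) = (n + 5)/(n + 2)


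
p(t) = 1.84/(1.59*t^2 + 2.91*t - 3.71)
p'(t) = 1.84*(-3.18*t - 2.91)/(1.59*t^2 + 2.91*t - 3.71)^2 = (-5.8512*t - 5.3544)/(1.59*t^2 + 2.91*t - 3.71)^2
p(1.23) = 0.81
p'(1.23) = -2.43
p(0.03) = -0.51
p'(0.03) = -0.42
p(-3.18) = 0.59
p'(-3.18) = 1.37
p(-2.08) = -0.64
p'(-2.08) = 0.82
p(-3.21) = 0.55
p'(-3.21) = 1.21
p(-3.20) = 0.56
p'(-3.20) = 1.26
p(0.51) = -1.02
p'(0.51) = -2.54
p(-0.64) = -0.37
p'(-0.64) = -0.07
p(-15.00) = 0.01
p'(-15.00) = 0.00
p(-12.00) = 0.01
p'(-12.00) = 0.00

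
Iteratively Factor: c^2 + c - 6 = (c + 3)*(c - 2)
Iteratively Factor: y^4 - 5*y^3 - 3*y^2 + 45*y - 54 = (y - 3)*(y^3 - 2*y^2 - 9*y + 18) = (y - 3)*(y - 2)*(y^2 - 9) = (y - 3)*(y - 2)*(y + 3)*(y - 3)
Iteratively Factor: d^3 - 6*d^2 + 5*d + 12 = (d + 1)*(d^2 - 7*d + 12) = (d - 4)*(d + 1)*(d - 3)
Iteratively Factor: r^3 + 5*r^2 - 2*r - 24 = (r + 4)*(r^2 + r - 6) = (r - 2)*(r + 4)*(r + 3)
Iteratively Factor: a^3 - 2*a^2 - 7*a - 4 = (a - 4)*(a^2 + 2*a + 1) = (a - 4)*(a + 1)*(a + 1)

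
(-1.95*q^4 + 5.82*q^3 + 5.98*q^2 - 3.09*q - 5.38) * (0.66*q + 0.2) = -1.287*q^5 + 3.4512*q^4 + 5.1108*q^3 - 0.8434*q^2 - 4.1688*q - 1.076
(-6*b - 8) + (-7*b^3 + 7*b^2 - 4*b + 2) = -7*b^3 + 7*b^2 - 10*b - 6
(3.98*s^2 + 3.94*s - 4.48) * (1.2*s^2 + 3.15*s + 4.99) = 4.776*s^4 + 17.265*s^3 + 26.8952*s^2 + 5.5486*s - 22.3552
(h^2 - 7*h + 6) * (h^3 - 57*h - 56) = h^5 - 7*h^4 - 51*h^3 + 343*h^2 + 50*h - 336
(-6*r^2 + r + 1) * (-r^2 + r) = 6*r^4 - 7*r^3 + r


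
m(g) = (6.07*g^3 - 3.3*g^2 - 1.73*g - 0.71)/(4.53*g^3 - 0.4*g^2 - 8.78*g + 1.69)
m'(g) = (-13.59*g^2 + 0.8*g + 8.78)*(6.07*g^3 - 3.3*g^2 - 1.73*g - 0.71)/(4.53*g^3 - 0.4*g^2 - 8.78*g + 1.69)^2 + (18.21*g^2 - 6.6*g - 1.73)/(4.53*g^3 - 0.4*g^2 - 8.78*g + 1.69)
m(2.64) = 1.41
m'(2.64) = -0.18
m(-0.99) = -1.45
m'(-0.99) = 5.43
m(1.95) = 1.71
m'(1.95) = -0.95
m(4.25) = 1.31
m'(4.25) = -0.02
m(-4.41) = 1.62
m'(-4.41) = 0.11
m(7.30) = 1.29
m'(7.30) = 0.00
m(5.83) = 1.29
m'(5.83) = -0.00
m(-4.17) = 1.65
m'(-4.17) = 0.13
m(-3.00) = 1.93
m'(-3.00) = 0.43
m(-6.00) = 1.51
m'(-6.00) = 0.04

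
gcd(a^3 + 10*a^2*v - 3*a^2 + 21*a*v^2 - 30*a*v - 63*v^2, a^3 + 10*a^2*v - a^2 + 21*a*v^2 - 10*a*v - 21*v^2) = a^2 + 10*a*v + 21*v^2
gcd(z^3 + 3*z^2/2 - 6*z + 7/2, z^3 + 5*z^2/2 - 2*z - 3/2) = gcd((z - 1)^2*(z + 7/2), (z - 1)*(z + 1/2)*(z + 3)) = z - 1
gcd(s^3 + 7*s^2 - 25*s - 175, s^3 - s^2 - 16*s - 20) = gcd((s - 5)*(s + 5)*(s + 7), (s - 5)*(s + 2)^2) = s - 5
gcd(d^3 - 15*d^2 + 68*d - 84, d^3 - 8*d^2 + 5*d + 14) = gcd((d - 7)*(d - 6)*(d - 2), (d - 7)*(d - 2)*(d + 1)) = d^2 - 9*d + 14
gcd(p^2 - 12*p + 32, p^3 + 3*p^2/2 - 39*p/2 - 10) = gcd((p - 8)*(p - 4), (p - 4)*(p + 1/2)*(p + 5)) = p - 4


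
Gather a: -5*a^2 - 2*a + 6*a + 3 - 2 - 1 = -5*a^2 + 4*a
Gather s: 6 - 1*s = 6 - s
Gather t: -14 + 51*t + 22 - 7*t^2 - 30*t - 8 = -7*t^2 + 21*t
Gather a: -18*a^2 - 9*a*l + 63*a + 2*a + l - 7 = -18*a^2 + a*(65 - 9*l) + l - 7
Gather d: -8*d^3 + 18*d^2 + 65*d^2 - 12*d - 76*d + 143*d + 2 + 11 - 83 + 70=-8*d^3 + 83*d^2 + 55*d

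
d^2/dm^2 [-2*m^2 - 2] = -4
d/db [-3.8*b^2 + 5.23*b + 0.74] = 5.23 - 7.6*b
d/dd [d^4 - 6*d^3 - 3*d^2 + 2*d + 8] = 4*d^3 - 18*d^2 - 6*d + 2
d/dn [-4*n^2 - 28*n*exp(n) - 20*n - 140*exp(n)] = -28*n*exp(n) - 8*n - 168*exp(n) - 20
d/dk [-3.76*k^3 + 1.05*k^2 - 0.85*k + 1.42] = -11.28*k^2 + 2.1*k - 0.85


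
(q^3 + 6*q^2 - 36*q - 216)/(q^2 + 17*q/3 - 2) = 3*(q^2 - 36)/(3*q - 1)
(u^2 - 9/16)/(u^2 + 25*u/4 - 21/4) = (u + 3/4)/(u + 7)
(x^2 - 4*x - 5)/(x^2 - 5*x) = (x + 1)/x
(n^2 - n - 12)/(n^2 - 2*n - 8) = (n + 3)/(n + 2)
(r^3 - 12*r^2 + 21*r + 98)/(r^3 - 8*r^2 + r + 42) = (r - 7)/(r - 3)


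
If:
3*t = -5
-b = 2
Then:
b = -2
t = -5/3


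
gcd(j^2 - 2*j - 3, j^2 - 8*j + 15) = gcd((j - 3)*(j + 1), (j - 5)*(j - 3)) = j - 3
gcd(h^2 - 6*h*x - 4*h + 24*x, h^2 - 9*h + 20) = h - 4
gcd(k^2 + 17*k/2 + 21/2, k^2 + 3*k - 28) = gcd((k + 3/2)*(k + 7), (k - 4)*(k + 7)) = k + 7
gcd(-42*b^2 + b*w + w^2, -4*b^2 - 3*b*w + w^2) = 1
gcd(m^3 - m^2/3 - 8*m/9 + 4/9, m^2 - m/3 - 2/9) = m - 2/3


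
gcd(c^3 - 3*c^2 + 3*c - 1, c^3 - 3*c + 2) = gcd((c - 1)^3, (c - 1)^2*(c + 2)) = c^2 - 2*c + 1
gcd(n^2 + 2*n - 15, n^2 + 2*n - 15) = n^2 + 2*n - 15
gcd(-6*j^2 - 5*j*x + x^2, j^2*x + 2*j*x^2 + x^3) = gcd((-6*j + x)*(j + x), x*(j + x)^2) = j + x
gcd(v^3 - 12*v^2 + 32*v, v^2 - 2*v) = v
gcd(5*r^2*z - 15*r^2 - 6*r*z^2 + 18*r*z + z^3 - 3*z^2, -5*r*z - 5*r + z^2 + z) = -5*r + z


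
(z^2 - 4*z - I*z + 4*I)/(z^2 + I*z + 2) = (z - 4)/(z + 2*I)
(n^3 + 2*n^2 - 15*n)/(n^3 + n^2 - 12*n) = (n + 5)/(n + 4)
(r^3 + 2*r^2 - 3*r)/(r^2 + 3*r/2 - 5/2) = 2*r*(r + 3)/(2*r + 5)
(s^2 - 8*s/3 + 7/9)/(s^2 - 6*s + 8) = (9*s^2 - 24*s + 7)/(9*(s^2 - 6*s + 8))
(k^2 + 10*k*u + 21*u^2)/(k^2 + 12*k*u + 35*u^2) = (k + 3*u)/(k + 5*u)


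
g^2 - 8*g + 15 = (g - 5)*(g - 3)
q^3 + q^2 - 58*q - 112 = (q - 8)*(q + 2)*(q + 7)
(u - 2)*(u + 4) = u^2 + 2*u - 8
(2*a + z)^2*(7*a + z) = 28*a^3 + 32*a^2*z + 11*a*z^2 + z^3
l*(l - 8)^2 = l^3 - 16*l^2 + 64*l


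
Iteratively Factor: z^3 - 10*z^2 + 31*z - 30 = (z - 3)*(z^2 - 7*z + 10) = (z - 3)*(z - 2)*(z - 5)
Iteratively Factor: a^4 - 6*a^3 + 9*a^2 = (a)*(a^3 - 6*a^2 + 9*a) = a*(a - 3)*(a^2 - 3*a) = a^2*(a - 3)*(a - 3)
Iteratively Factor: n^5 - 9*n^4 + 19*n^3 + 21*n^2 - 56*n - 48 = (n + 1)*(n^4 - 10*n^3 + 29*n^2 - 8*n - 48) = (n - 3)*(n + 1)*(n^3 - 7*n^2 + 8*n + 16) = (n - 3)*(n + 1)^2*(n^2 - 8*n + 16) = (n - 4)*(n - 3)*(n + 1)^2*(n - 4)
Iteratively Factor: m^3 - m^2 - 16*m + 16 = (m - 1)*(m^2 - 16) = (m - 1)*(m + 4)*(m - 4)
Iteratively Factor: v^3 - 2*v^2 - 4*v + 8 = (v - 2)*(v^2 - 4) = (v - 2)*(v + 2)*(v - 2)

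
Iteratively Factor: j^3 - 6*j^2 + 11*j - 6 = (j - 1)*(j^2 - 5*j + 6) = (j - 3)*(j - 1)*(j - 2)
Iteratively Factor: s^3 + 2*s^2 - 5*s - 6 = (s + 3)*(s^2 - s - 2) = (s - 2)*(s + 3)*(s + 1)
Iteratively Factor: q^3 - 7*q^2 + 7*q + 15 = (q - 5)*(q^2 - 2*q - 3) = (q - 5)*(q - 3)*(q + 1)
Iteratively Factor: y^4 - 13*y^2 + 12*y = (y + 4)*(y^3 - 4*y^2 + 3*y) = (y - 3)*(y + 4)*(y^2 - y) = (y - 3)*(y - 1)*(y + 4)*(y)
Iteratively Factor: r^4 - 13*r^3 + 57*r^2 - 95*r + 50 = (r - 5)*(r^3 - 8*r^2 + 17*r - 10) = (r - 5)*(r - 2)*(r^2 - 6*r + 5) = (r - 5)^2*(r - 2)*(r - 1)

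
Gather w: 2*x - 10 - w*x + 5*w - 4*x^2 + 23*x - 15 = w*(5 - x) - 4*x^2 + 25*x - 25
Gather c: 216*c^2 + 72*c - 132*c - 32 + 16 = 216*c^2 - 60*c - 16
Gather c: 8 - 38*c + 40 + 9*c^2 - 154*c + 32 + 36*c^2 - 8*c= 45*c^2 - 200*c + 80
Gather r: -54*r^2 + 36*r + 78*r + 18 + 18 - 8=-54*r^2 + 114*r + 28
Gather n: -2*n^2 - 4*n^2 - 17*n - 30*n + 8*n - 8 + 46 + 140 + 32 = -6*n^2 - 39*n + 210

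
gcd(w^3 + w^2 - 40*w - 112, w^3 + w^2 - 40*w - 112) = w^3 + w^2 - 40*w - 112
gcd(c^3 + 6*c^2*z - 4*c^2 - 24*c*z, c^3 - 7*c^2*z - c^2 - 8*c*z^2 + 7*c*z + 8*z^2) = 1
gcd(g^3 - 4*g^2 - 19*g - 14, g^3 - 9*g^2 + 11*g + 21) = g^2 - 6*g - 7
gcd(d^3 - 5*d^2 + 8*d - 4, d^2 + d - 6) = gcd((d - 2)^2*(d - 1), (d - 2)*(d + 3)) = d - 2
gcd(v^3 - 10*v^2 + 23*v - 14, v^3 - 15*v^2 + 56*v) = v - 7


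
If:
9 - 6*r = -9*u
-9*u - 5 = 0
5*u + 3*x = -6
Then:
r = 2/3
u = -5/9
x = -29/27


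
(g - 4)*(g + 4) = g^2 - 16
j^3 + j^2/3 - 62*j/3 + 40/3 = (j - 4)*(j - 2/3)*(j + 5)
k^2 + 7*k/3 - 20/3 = (k - 5/3)*(k + 4)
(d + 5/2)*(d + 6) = d^2 + 17*d/2 + 15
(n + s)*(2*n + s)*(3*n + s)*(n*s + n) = 6*n^4*s + 6*n^4 + 11*n^3*s^2 + 11*n^3*s + 6*n^2*s^3 + 6*n^2*s^2 + n*s^4 + n*s^3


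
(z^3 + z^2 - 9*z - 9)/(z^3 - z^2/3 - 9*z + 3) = 3*(z + 1)/(3*z - 1)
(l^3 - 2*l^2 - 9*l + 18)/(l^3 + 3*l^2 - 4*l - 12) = (l - 3)/(l + 2)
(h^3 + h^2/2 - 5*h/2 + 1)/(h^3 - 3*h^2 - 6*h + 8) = (h - 1/2)/(h - 4)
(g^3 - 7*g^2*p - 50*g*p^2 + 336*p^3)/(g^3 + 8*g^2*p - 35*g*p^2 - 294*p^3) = (g - 8*p)/(g + 7*p)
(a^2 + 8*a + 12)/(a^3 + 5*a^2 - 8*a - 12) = (a + 2)/(a^2 - a - 2)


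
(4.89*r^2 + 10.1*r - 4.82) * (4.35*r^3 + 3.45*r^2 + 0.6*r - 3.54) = 21.2715*r^5 + 60.8055*r^4 + 16.812*r^3 - 27.8796*r^2 - 38.646*r + 17.0628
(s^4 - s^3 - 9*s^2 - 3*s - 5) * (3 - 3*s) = -3*s^5 + 6*s^4 + 24*s^3 - 18*s^2 + 6*s - 15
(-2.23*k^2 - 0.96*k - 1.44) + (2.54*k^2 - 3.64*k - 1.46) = 0.31*k^2 - 4.6*k - 2.9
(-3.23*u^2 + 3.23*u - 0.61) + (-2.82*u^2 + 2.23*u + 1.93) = -6.05*u^2 + 5.46*u + 1.32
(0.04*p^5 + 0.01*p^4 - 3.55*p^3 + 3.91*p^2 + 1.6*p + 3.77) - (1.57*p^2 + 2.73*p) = 0.04*p^5 + 0.01*p^4 - 3.55*p^3 + 2.34*p^2 - 1.13*p + 3.77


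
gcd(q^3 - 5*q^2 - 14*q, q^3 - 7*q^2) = q^2 - 7*q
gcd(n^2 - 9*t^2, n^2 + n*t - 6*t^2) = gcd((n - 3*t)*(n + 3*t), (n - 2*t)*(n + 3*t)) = n + 3*t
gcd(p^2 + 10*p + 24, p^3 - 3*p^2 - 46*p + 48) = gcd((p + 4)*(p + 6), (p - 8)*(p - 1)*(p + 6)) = p + 6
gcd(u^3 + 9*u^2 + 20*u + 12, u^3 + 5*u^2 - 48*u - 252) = u + 6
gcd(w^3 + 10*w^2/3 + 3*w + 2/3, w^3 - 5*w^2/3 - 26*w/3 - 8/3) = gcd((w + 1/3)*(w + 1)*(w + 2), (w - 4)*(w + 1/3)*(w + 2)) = w^2 + 7*w/3 + 2/3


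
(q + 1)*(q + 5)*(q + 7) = q^3 + 13*q^2 + 47*q + 35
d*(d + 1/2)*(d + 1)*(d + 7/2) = d^4 + 5*d^3 + 23*d^2/4 + 7*d/4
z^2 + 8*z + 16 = (z + 4)^2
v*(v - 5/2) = v^2 - 5*v/2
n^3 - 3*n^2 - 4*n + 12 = (n - 3)*(n - 2)*(n + 2)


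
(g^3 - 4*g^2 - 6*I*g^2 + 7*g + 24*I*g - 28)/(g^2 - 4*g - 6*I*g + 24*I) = (g^2 - 6*I*g + 7)/(g - 6*I)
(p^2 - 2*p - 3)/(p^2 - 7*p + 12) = (p + 1)/(p - 4)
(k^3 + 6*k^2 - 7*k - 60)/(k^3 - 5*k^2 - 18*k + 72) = (k + 5)/(k - 6)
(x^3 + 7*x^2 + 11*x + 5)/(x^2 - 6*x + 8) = (x^3 + 7*x^2 + 11*x + 5)/(x^2 - 6*x + 8)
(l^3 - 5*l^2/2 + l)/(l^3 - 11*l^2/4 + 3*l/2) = 2*(2*l - 1)/(4*l - 3)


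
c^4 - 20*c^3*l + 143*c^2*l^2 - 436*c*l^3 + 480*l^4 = (c - 8*l)*(c - 5*l)*(c - 4*l)*(c - 3*l)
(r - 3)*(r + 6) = r^2 + 3*r - 18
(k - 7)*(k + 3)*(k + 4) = k^3 - 37*k - 84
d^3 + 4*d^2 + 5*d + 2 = (d + 1)^2*(d + 2)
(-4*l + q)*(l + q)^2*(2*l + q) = -8*l^4 - 18*l^3*q - 11*l^2*q^2 + q^4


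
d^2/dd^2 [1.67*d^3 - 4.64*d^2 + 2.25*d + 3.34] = 10.02*d - 9.28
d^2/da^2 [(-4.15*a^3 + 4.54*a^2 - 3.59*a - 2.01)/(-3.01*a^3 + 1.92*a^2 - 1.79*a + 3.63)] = (-34.298348*a^6 + 60.995844*a^5 + 784.94178*a^4 - 955.011264*a^3 + 608.200236*a^2 + 268.302996*a - 88.130076)/(27.270901*a^9 - 52.186176*a^8 + 81.940929*a^7 - 167.810985*a^6 + 174.599967*a^5 - 175.948974*a^4 + 199.57625*a^3 - 110.791593*a^2 + 70.759953*a - 47.832147)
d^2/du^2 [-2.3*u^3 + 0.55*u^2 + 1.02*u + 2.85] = 1.1 - 13.8*u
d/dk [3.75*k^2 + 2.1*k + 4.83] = 7.5*k + 2.1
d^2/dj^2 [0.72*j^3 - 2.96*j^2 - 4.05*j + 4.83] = 4.32*j - 5.92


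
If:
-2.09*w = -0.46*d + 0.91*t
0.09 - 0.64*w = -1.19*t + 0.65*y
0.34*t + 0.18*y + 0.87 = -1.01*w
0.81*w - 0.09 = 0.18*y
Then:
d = -3.13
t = -1.05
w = -0.23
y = -1.55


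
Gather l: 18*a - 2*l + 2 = 18*a - 2*l + 2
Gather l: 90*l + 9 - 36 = 90*l - 27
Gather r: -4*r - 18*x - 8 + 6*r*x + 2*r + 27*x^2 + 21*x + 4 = r*(6*x - 2) + 27*x^2 + 3*x - 4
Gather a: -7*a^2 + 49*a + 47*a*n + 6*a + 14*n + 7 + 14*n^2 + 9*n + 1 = -7*a^2 + a*(47*n + 55) + 14*n^2 + 23*n + 8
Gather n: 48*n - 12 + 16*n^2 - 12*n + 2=16*n^2 + 36*n - 10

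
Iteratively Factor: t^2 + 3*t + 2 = (t + 2)*(t + 1)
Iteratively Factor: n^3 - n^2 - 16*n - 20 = (n - 5)*(n^2 + 4*n + 4) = (n - 5)*(n + 2)*(n + 2)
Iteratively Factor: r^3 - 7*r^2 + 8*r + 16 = (r - 4)*(r^2 - 3*r - 4) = (r - 4)*(r + 1)*(r - 4)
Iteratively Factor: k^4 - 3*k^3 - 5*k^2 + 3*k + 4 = (k - 4)*(k^3 + k^2 - k - 1) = (k - 4)*(k - 1)*(k^2 + 2*k + 1) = (k - 4)*(k - 1)*(k + 1)*(k + 1)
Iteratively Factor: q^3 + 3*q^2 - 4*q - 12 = (q - 2)*(q^2 + 5*q + 6) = (q - 2)*(q + 2)*(q + 3)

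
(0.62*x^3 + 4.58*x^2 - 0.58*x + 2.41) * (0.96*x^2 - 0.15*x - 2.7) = 0.5952*x^5 + 4.3038*x^4 - 2.9178*x^3 - 9.9654*x^2 + 1.2045*x - 6.507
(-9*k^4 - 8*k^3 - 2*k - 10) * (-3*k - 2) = 27*k^5 + 42*k^4 + 16*k^3 + 6*k^2 + 34*k + 20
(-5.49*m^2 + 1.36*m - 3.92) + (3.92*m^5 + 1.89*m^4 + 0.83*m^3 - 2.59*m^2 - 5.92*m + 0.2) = 3.92*m^5 + 1.89*m^4 + 0.83*m^3 - 8.08*m^2 - 4.56*m - 3.72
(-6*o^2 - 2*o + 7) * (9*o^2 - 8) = -54*o^4 - 18*o^3 + 111*o^2 + 16*o - 56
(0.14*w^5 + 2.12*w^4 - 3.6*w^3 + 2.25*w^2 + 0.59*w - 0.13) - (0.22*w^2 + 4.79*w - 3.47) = 0.14*w^5 + 2.12*w^4 - 3.6*w^3 + 2.03*w^2 - 4.2*w + 3.34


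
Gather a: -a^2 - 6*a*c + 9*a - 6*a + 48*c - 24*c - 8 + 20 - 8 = -a^2 + a*(3 - 6*c) + 24*c + 4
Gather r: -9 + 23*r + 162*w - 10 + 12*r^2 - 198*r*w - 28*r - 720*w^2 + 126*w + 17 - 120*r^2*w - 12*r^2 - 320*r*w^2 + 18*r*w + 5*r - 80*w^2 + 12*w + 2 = -120*r^2*w + r*(-320*w^2 - 180*w) - 800*w^2 + 300*w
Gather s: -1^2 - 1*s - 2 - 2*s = -3*s - 3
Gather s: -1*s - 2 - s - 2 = -2*s - 4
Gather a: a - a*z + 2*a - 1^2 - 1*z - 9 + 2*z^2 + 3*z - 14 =a*(3 - z) + 2*z^2 + 2*z - 24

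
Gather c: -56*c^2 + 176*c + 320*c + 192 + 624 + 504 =-56*c^2 + 496*c + 1320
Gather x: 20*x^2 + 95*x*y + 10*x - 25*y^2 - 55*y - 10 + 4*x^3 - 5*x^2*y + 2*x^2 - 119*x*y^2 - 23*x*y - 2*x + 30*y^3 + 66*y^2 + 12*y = 4*x^3 + x^2*(22 - 5*y) + x*(-119*y^2 + 72*y + 8) + 30*y^3 + 41*y^2 - 43*y - 10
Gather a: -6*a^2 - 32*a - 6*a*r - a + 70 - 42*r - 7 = -6*a^2 + a*(-6*r - 33) - 42*r + 63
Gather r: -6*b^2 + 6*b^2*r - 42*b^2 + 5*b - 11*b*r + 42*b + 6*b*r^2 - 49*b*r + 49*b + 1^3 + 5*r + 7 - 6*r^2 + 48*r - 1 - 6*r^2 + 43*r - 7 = -48*b^2 + 96*b + r^2*(6*b - 12) + r*(6*b^2 - 60*b + 96)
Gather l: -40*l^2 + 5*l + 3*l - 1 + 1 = -40*l^2 + 8*l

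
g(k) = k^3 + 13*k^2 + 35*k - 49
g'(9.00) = 512.00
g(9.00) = 2048.00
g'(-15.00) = 320.00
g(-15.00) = -1024.00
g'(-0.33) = 26.75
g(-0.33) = -59.17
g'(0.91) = 61.14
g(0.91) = -5.63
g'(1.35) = 75.57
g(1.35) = 24.40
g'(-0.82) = 15.70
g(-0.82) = -69.51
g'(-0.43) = 24.37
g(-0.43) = -61.73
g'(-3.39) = -18.66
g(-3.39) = -57.21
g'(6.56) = 334.66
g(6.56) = 1022.34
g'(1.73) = 88.96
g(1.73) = 55.64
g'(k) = 3*k^2 + 26*k + 35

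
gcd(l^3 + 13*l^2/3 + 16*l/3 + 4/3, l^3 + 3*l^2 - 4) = l^2 + 4*l + 4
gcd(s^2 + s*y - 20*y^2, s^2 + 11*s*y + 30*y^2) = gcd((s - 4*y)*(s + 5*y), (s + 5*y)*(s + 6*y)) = s + 5*y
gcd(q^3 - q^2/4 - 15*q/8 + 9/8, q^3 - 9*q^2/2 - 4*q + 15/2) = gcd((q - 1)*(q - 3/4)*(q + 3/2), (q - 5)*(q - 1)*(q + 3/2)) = q^2 + q/2 - 3/2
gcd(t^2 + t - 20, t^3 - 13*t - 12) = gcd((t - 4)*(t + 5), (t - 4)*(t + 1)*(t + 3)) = t - 4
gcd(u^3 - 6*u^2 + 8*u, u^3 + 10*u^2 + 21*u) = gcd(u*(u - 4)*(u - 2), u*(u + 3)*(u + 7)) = u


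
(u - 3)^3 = u^3 - 9*u^2 + 27*u - 27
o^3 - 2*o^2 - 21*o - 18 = (o - 6)*(o + 1)*(o + 3)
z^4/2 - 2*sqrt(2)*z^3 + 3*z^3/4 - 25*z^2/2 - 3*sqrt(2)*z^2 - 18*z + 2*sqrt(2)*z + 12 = (z/2 + 1)*(z - 1/2)*(z - 6*sqrt(2))*(z + 2*sqrt(2))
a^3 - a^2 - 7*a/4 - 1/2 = (a - 2)*(a + 1/2)^2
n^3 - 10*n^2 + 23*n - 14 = (n - 7)*(n - 2)*(n - 1)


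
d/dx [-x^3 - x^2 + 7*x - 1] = -3*x^2 - 2*x + 7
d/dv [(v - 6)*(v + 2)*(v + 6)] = 3*v^2 + 4*v - 36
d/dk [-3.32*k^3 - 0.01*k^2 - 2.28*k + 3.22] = -9.96*k^2 - 0.02*k - 2.28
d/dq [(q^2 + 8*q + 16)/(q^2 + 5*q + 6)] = (-3*q^2 - 20*q - 32)/(q^4 + 10*q^3 + 37*q^2 + 60*q + 36)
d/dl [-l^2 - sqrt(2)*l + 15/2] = -2*l - sqrt(2)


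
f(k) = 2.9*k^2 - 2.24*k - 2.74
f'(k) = 5.8*k - 2.24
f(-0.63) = -0.18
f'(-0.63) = -5.89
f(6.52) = 105.94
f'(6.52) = 35.58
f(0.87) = -2.49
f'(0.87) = 2.81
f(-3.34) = 37.09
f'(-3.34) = -21.61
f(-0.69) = 0.19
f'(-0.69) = -6.24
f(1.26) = -0.96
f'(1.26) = 5.07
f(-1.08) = 3.06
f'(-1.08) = -8.50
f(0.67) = -2.94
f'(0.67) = 1.65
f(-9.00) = 252.32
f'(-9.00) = -54.44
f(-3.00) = 30.08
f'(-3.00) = -19.64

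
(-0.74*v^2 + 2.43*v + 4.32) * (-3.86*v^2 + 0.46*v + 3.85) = 2.8564*v^4 - 9.7202*v^3 - 18.4064*v^2 + 11.3427*v + 16.632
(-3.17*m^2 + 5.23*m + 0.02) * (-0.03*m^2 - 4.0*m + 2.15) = 0.0951*m^4 + 12.5231*m^3 - 27.7361*m^2 + 11.1645*m + 0.043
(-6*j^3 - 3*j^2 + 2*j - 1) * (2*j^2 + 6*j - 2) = -12*j^5 - 42*j^4 - 2*j^3 + 16*j^2 - 10*j + 2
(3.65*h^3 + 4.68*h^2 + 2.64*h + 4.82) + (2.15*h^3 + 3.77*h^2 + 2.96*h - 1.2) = 5.8*h^3 + 8.45*h^2 + 5.6*h + 3.62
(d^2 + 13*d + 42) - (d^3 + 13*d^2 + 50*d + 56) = -d^3 - 12*d^2 - 37*d - 14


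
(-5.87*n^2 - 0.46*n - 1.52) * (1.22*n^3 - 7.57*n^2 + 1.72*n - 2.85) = -7.1614*n^5 + 43.8747*n^4 - 8.4686*n^3 + 27.4447*n^2 - 1.3034*n + 4.332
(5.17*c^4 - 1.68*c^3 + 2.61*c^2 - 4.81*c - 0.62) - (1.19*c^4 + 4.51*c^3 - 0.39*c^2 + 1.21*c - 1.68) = 3.98*c^4 - 6.19*c^3 + 3.0*c^2 - 6.02*c + 1.06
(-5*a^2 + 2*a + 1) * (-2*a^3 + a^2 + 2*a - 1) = 10*a^5 - 9*a^4 - 10*a^3 + 10*a^2 - 1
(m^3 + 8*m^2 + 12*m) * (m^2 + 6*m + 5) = m^5 + 14*m^4 + 65*m^3 + 112*m^2 + 60*m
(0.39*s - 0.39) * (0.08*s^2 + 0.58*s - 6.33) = 0.0312*s^3 + 0.195*s^2 - 2.6949*s + 2.4687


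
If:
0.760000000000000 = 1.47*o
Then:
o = 0.52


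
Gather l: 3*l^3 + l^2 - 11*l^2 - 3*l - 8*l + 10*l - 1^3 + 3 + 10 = 3*l^3 - 10*l^2 - l + 12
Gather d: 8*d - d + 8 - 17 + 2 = 7*d - 7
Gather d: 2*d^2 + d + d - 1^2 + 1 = 2*d^2 + 2*d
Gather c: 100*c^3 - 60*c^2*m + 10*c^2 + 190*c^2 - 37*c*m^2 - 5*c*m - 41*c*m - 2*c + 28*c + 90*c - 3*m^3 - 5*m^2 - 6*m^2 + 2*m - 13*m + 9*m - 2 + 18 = 100*c^3 + c^2*(200 - 60*m) + c*(-37*m^2 - 46*m + 116) - 3*m^3 - 11*m^2 - 2*m + 16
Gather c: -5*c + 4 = 4 - 5*c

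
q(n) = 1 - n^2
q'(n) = -2*n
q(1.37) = -0.88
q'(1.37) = -2.74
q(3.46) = -10.97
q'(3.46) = -6.92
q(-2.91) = -7.47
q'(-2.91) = 5.82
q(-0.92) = 0.15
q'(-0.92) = 1.84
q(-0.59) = 0.65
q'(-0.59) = 1.18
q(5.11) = -25.11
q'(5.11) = -10.22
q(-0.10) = 0.99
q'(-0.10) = 0.20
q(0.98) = 0.04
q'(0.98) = -1.96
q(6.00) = -35.00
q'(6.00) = -12.00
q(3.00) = -8.00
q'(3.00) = -6.00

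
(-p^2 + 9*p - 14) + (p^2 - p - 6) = 8*p - 20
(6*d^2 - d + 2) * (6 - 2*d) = -12*d^3 + 38*d^2 - 10*d + 12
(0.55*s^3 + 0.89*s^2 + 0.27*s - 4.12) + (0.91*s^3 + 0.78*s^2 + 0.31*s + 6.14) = 1.46*s^3 + 1.67*s^2 + 0.58*s + 2.02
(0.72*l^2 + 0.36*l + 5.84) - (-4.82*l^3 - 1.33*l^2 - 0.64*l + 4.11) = 4.82*l^3 + 2.05*l^2 + 1.0*l + 1.73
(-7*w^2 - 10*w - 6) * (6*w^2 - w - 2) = -42*w^4 - 53*w^3 - 12*w^2 + 26*w + 12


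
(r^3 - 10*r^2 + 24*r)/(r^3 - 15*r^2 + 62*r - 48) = r*(r - 4)/(r^2 - 9*r + 8)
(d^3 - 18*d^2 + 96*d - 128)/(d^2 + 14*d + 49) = (d^3 - 18*d^2 + 96*d - 128)/(d^2 + 14*d + 49)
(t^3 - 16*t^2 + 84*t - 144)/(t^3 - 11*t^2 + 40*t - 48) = (t^2 - 12*t + 36)/(t^2 - 7*t + 12)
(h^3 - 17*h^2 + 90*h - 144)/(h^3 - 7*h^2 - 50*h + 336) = (h - 3)/(h + 7)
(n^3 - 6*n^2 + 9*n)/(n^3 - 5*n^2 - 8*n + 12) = n*(n^2 - 6*n + 9)/(n^3 - 5*n^2 - 8*n + 12)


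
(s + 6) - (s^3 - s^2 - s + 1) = -s^3 + s^2 + 2*s + 5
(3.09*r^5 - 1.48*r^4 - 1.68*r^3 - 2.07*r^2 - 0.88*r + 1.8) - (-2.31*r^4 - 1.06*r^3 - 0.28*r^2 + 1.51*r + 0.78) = 3.09*r^5 + 0.83*r^4 - 0.62*r^3 - 1.79*r^2 - 2.39*r + 1.02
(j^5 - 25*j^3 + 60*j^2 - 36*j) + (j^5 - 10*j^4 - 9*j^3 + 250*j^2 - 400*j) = 2*j^5 - 10*j^4 - 34*j^3 + 310*j^2 - 436*j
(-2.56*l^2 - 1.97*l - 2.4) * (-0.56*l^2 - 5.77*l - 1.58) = 1.4336*l^4 + 15.8744*l^3 + 16.7557*l^2 + 16.9606*l + 3.792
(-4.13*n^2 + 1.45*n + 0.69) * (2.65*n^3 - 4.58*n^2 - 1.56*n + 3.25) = -10.9445*n^5 + 22.7579*n^4 + 1.6303*n^3 - 18.8447*n^2 + 3.6361*n + 2.2425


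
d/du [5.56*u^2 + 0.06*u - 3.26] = 11.12*u + 0.06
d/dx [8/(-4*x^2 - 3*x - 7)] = 8*(8*x + 3)/(4*x^2 + 3*x + 7)^2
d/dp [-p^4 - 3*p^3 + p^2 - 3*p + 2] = -4*p^3 - 9*p^2 + 2*p - 3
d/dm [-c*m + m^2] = -c + 2*m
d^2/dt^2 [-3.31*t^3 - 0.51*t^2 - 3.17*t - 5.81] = -19.86*t - 1.02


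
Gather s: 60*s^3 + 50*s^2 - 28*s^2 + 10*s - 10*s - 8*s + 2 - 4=60*s^3 + 22*s^2 - 8*s - 2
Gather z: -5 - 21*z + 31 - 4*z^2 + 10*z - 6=-4*z^2 - 11*z + 20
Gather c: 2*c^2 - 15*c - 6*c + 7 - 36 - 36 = 2*c^2 - 21*c - 65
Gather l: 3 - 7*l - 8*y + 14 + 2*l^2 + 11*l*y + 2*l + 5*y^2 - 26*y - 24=2*l^2 + l*(11*y - 5) + 5*y^2 - 34*y - 7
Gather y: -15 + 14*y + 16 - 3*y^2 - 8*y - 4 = -3*y^2 + 6*y - 3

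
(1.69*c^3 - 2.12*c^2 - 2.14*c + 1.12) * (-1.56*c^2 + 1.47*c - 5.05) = -2.6364*c^5 + 5.7915*c^4 - 8.3125*c^3 + 5.813*c^2 + 12.4534*c - 5.656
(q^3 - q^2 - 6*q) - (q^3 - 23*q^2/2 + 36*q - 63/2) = 21*q^2/2 - 42*q + 63/2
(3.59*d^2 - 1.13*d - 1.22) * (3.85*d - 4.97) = 13.8215*d^3 - 22.1928*d^2 + 0.919099999999999*d + 6.0634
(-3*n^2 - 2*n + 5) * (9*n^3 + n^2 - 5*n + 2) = -27*n^5 - 21*n^4 + 58*n^3 + 9*n^2 - 29*n + 10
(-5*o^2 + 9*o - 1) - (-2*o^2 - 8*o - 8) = -3*o^2 + 17*o + 7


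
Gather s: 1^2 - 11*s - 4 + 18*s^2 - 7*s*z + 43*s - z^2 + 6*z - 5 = 18*s^2 + s*(32 - 7*z) - z^2 + 6*z - 8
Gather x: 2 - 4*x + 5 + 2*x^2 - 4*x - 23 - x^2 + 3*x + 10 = x^2 - 5*x - 6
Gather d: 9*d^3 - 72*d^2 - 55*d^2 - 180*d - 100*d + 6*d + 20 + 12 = 9*d^3 - 127*d^2 - 274*d + 32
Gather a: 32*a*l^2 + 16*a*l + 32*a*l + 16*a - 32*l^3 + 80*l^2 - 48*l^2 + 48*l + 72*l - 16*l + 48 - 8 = a*(32*l^2 + 48*l + 16) - 32*l^3 + 32*l^2 + 104*l + 40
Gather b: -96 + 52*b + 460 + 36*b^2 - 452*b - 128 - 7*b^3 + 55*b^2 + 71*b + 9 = -7*b^3 + 91*b^2 - 329*b + 245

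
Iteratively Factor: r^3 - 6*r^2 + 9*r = (r - 3)*(r^2 - 3*r) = r*(r - 3)*(r - 3)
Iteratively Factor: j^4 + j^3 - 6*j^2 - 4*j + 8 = (j - 1)*(j^3 + 2*j^2 - 4*j - 8) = (j - 1)*(j + 2)*(j^2 - 4) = (j - 2)*(j - 1)*(j + 2)*(j + 2)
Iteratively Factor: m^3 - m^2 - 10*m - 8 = (m + 1)*(m^2 - 2*m - 8) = (m + 1)*(m + 2)*(m - 4)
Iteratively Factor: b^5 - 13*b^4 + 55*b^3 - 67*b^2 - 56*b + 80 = (b - 1)*(b^4 - 12*b^3 + 43*b^2 - 24*b - 80) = (b - 5)*(b - 1)*(b^3 - 7*b^2 + 8*b + 16) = (b - 5)*(b - 4)*(b - 1)*(b^2 - 3*b - 4) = (b - 5)*(b - 4)*(b - 1)*(b + 1)*(b - 4)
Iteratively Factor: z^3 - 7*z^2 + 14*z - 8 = (z - 2)*(z^2 - 5*z + 4) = (z - 4)*(z - 2)*(z - 1)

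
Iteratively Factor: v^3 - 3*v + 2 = (v - 1)*(v^2 + v - 2) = (v - 1)^2*(v + 2)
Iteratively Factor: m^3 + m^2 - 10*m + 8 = (m - 1)*(m^2 + 2*m - 8) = (m - 2)*(m - 1)*(m + 4)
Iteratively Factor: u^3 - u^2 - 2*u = (u + 1)*(u^2 - 2*u) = u*(u + 1)*(u - 2)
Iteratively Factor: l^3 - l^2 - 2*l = (l + 1)*(l^2 - 2*l) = (l - 2)*(l + 1)*(l)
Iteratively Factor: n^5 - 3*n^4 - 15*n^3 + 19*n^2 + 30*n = (n + 1)*(n^4 - 4*n^3 - 11*n^2 + 30*n) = (n - 5)*(n + 1)*(n^3 + n^2 - 6*n) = (n - 5)*(n + 1)*(n + 3)*(n^2 - 2*n) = n*(n - 5)*(n + 1)*(n + 3)*(n - 2)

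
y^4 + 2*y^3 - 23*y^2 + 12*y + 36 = (y - 3)*(y - 2)*(y + 1)*(y + 6)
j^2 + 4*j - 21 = (j - 3)*(j + 7)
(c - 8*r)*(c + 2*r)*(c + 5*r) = c^3 - c^2*r - 46*c*r^2 - 80*r^3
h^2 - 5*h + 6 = (h - 3)*(h - 2)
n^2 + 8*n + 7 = (n + 1)*(n + 7)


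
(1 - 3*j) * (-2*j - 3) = 6*j^2 + 7*j - 3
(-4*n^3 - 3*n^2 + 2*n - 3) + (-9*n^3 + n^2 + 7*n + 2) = -13*n^3 - 2*n^2 + 9*n - 1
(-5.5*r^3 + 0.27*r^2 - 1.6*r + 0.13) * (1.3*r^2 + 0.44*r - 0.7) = -7.15*r^5 - 2.069*r^4 + 1.8888*r^3 - 0.724*r^2 + 1.1772*r - 0.091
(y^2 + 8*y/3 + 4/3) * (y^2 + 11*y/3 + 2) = y^4 + 19*y^3/3 + 118*y^2/9 + 92*y/9 + 8/3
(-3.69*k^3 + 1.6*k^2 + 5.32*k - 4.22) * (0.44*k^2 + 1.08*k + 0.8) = -1.6236*k^5 - 3.2812*k^4 + 1.1168*k^3 + 5.1688*k^2 - 0.3016*k - 3.376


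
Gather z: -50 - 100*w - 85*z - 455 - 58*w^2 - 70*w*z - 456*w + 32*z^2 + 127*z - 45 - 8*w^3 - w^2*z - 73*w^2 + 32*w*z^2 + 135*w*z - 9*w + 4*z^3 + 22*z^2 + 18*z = -8*w^3 - 131*w^2 - 565*w + 4*z^3 + z^2*(32*w + 54) + z*(-w^2 + 65*w + 60) - 550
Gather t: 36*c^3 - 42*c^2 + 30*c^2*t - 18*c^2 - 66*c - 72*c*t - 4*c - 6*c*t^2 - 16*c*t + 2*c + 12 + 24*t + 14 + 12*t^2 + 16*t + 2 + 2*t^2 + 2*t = 36*c^3 - 60*c^2 - 68*c + t^2*(14 - 6*c) + t*(30*c^2 - 88*c + 42) + 28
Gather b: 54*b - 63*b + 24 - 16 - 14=-9*b - 6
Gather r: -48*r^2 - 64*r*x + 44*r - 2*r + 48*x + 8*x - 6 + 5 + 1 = -48*r^2 + r*(42 - 64*x) + 56*x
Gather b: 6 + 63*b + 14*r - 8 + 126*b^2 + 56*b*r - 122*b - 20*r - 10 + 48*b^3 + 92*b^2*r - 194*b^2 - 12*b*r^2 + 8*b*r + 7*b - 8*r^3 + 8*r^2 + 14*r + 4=48*b^3 + b^2*(92*r - 68) + b*(-12*r^2 + 64*r - 52) - 8*r^3 + 8*r^2 + 8*r - 8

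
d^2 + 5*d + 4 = (d + 1)*(d + 4)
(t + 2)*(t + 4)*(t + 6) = t^3 + 12*t^2 + 44*t + 48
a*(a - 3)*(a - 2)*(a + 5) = a^4 - 19*a^2 + 30*a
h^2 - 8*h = h*(h - 8)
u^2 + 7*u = u*(u + 7)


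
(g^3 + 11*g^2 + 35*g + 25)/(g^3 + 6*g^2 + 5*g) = (g + 5)/g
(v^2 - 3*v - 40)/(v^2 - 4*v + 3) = (v^2 - 3*v - 40)/(v^2 - 4*v + 3)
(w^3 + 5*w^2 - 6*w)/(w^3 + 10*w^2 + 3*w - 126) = w*(w - 1)/(w^2 + 4*w - 21)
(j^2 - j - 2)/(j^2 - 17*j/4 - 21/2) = 4*(-j^2 + j + 2)/(-4*j^2 + 17*j + 42)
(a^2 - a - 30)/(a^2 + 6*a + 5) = (a - 6)/(a + 1)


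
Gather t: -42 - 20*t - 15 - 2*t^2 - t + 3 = -2*t^2 - 21*t - 54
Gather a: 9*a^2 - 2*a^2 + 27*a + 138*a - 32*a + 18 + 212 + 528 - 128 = 7*a^2 + 133*a + 630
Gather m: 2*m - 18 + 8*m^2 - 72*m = 8*m^2 - 70*m - 18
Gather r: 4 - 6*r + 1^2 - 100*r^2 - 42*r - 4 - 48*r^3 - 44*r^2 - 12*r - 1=-48*r^3 - 144*r^2 - 60*r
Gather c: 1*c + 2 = c + 2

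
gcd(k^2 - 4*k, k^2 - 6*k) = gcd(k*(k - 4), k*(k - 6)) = k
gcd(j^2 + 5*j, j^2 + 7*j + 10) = j + 5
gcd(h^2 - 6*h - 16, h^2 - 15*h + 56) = h - 8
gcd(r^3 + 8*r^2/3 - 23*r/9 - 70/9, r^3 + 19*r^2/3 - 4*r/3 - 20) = r^2 + r/3 - 10/3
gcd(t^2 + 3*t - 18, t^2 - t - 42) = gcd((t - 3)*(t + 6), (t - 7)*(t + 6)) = t + 6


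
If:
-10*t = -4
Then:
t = 2/5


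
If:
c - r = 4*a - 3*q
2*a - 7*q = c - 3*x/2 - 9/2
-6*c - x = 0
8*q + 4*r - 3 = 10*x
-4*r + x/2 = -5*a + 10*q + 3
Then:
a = 5937/5408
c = 219/5408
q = 1215/1352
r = -8949/5408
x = -657/2704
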